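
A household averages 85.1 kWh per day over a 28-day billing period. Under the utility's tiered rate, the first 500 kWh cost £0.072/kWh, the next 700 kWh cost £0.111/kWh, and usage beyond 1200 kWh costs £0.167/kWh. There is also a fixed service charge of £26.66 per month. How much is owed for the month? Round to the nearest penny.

Usage = 85.1 kWh/day × 28 days = 2382.8 kWh
First 500 kWh × £0.072 = £36.00
Next 700 kWh × £0.111 = £77.70
Remaining 1182.8 kWh × £0.167 = £197.53
Energy charge = £311.23; + service £26.66 = £337.89

£337.89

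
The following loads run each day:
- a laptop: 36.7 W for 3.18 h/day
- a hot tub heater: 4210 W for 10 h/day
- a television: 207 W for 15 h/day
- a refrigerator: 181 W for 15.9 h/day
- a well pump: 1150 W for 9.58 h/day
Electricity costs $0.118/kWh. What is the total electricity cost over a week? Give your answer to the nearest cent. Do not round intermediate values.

laptop: 36.7 W × 3.18 h × 7 d = 817 Wh = 0.8169 kWh
hot tub heater: 4210 W × 10 h × 7 d = 294,700 Wh = 294.7 kWh
television: 207 W × 15 h × 7 d = 21,735 Wh = 21.73 kWh
refrigerator: 181 W × 15.9 h × 7 d = 20,145 Wh = 20.15 kWh
well pump: 1150 W × 9.58 h × 7 d = 77,119 Wh = 77.12 kWh
Total energy = 0.8169 + 294.7 + 21.73 + 20.15 + 77.12 = 414.5 kWh
Cost = 414.5 kWh × $0.118 = $48.91

$48.91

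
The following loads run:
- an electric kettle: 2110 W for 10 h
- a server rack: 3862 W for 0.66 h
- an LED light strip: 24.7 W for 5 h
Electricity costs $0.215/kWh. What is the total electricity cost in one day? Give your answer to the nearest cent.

electric kettle: 2110 W × 10 h = 21,100 Wh = 21.1 kWh
server rack: 3862 W × 0.66 h = 2,549 Wh = 2.549 kWh
LED light strip: 24.7 W × 5 h = 124 Wh = 0.1235 kWh
Total energy = 21.1 + 2.549 + 0.1235 = 23.77 kWh
Cost = 23.77 kWh × $0.215 = $5.11

$5.11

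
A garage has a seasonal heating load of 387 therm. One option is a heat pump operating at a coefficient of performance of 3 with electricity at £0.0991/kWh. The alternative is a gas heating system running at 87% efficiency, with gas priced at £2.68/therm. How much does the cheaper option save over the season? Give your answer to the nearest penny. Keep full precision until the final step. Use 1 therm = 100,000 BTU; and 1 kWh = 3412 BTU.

Heat load = 387 therm × 100,000 = 38,700,000 BTU
Gas: input = 38,700,000 / 0.87 = 44,482,759 BTU = 444.8 therm → 444.8 × £2.68 = £1,192.14
Heat pump: 38,700,000 BTU / 3412 = 11,340 kWh heat; / 3 = 3,781 kWh in → × £0.0991 = £374.67
Difference = |£1,192.14 − £374.67| = £817.46

£817.46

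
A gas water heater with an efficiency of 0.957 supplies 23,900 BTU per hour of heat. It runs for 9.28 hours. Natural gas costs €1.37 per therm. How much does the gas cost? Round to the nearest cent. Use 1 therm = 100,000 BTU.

€3.18

Heat delivered = 23,900 BTU/h × 9.28 h = 221,792 BTU
Gas input = 221,792 / 0.957 = 231,758 BTU
= 231,758 / 100,000 = 2.318 therm
Cost = 2.318 × €1.37/therm = €3.18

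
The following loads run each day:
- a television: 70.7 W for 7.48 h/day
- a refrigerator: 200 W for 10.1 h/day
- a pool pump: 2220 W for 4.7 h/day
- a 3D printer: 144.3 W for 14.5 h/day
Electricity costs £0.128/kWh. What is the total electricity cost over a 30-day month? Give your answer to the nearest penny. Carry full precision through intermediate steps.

£57.89

television: 70.7 W × 7.48 h × 30 d = 15,865 Wh = 15.87 kWh
refrigerator: 200 W × 10.1 h × 30 d = 60,600 Wh = 60.6 kWh
pool pump: 2220 W × 4.7 h × 30 d = 313,020 Wh = 313 kWh
3D printer: 144.3 W × 14.5 h × 30 d = 62,771 Wh = 62.77 kWh
Total energy = 15.87 + 60.6 + 313 + 62.77 = 452.3 kWh
Cost = 452.3 kWh × £0.128 = £57.89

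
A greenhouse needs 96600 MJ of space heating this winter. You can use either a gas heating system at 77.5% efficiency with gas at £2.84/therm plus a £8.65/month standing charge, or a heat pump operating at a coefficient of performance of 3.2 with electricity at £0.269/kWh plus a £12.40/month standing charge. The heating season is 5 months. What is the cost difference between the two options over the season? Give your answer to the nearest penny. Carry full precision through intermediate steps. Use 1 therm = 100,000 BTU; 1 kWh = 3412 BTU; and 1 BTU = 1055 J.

Heat load = 96600 MJ = 96,600,000,000 J / 1055 = 91,563,981 BTU
Gas: input = 91,563,981 / 0.775 = 118,147,072 BTU = 1,181 therm → 1,181 × £2.84 = £3,355.38; + 5 × £8.65 standing = £3,398.63
Heat pump: 91,563,981 BTU / 3412 = 26,840 kWh heat; / 3.2 = 8,386 kWh in → × £0.269 = £2,255.89; + 5 × £12.40 standing = £2,317.89
Difference = |£3,398.63 − £2,317.89| = £1,080.74

£1080.74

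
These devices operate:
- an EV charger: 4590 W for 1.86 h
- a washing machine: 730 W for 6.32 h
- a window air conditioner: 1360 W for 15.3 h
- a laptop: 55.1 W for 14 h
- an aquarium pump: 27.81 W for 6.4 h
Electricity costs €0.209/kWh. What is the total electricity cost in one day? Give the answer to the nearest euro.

€7

EV charger: 4590 W × 1.86 h = 8,537 Wh = 8.537 kWh
washing machine: 730 W × 6.32 h = 4,614 Wh = 4.614 kWh
window air conditioner: 1360 W × 15.3 h = 20,808 Wh = 20.81 kWh
laptop: 55.1 W × 14 h = 771 Wh = 0.7714 kWh
aquarium pump: 27.81 W × 6.4 h = 178 Wh = 0.178 kWh
Total energy = 8.537 + 4.614 + 20.81 + 0.7714 + 0.178 = 34.91 kWh
Cost = 34.91 kWh × €0.209 = €7.30 ≈ €7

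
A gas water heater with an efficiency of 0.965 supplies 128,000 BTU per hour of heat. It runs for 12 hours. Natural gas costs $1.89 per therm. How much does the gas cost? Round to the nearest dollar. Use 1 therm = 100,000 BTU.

Heat delivered = 128,000 BTU/h × 12 h = 1,536,000 BTU
Gas input = 1,536,000 / 0.965 = 1,591,710 BTU
= 1,591,710 / 100,000 = 15.92 therm
Cost = 15.92 × $1.89/therm = $30.08 ≈ $30

$30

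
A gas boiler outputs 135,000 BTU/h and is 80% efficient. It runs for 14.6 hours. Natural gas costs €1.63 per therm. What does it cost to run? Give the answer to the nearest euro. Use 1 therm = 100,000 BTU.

€40

Heat delivered = 135,000 BTU/h × 14.6 h = 1,971,000 BTU
Gas input = 1,971,000 / 0.80 = 2,463,750 BTU
= 2,463,750 / 100,000 = 24.64 therm
Cost = 24.64 × €1.63/therm = €40.16 ≈ €40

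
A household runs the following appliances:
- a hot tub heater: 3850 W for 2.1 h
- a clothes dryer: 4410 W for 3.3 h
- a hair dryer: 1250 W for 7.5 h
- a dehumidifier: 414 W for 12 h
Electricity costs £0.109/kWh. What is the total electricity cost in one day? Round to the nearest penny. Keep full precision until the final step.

£4.03

hot tub heater: 3850 W × 2.1 h = 8,085 Wh = 8.085 kWh
clothes dryer: 4410 W × 3.3 h = 14,553 Wh = 14.55 kWh
hair dryer: 1250 W × 7.5 h = 9,375 Wh = 9.375 kWh
dehumidifier: 414 W × 12 h = 4,968 Wh = 4.968 kWh
Total energy = 8.085 + 14.55 + 9.375 + 4.968 = 36.98 kWh
Cost = 36.98 kWh × £0.109 = £4.03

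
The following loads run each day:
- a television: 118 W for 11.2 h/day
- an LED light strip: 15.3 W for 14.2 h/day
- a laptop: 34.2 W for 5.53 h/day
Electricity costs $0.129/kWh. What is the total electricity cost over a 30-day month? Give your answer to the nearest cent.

television: 118 W × 11.2 h × 30 d = 39,648 Wh = 39.65 kWh
LED light strip: 15.3 W × 14.2 h × 30 d = 6,518 Wh = 6.518 kWh
laptop: 34.2 W × 5.53 h × 30 d = 5,674 Wh = 5.674 kWh
Total energy = 39.65 + 6.518 + 5.674 = 51.84 kWh
Cost = 51.84 kWh × $0.129 = $6.69

$6.69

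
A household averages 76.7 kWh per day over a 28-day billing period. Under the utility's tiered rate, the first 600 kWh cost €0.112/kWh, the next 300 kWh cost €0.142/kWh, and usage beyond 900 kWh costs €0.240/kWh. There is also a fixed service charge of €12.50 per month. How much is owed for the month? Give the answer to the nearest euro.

€422

Usage = 76.7 kWh/day × 28 days = 2147.6 kWh
First 600 kWh × €0.112 = €67.20
Next 300 kWh × €0.142 = €42.60
Remaining 1247.6 kWh × €0.240 = €299.42
Energy charge = €409.22; + service €12.50 = €421.72 ≈ €422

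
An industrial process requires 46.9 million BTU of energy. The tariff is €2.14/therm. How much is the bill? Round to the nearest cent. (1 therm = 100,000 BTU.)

€1003.66

46.9 million BTU × (10 therm/million BTU) = 469 therm
Cost = 469 therm × €2.14/therm = €1,003.66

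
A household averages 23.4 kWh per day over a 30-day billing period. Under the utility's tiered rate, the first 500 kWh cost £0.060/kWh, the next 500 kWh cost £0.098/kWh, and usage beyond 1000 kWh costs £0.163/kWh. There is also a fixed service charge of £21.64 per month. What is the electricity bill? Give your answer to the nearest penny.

£71.44

Usage = 23.4 kWh/day × 30 days = 702 kWh
First 500 kWh × £0.060 = £30.00
Next 202 kWh × £0.098 = £19.80
Remaining tier: 0 kWh (not reached)
Energy charge = £49.80; + service £21.64 = £71.44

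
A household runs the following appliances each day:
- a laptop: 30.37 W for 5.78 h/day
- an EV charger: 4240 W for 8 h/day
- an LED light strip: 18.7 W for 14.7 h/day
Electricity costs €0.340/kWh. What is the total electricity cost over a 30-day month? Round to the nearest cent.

laptop: 30.37 W × 5.78 h × 30 d = 5,266 Wh = 5.266 kWh
EV charger: 4240 W × 8 h × 30 d = 1,017,600 Wh = 1,018 kWh
LED light strip: 18.7 W × 14.7 h × 30 d = 8,247 Wh = 8.247 kWh
Total energy = 5.266 + 1,018 + 8.247 = 1,031 kWh
Cost = 1,031 kWh × €0.340 = €350.58

€350.58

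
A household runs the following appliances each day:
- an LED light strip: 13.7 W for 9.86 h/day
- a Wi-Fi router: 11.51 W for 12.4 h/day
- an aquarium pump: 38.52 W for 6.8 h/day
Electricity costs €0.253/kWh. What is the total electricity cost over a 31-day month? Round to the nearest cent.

LED light strip: 13.7 W × 9.86 h × 31 d = 4,188 Wh = 4.188 kWh
Wi-Fi router: 11.51 W × 12.4 h × 31 d = 4,424 Wh = 4.424 kWh
aquarium pump: 38.52 W × 6.8 h × 31 d = 8,120 Wh = 8.12 kWh
Total energy = 4.188 + 4.424 + 8.12 = 16.73 kWh
Cost = 16.73 kWh × €0.253 = €4.23

€4.23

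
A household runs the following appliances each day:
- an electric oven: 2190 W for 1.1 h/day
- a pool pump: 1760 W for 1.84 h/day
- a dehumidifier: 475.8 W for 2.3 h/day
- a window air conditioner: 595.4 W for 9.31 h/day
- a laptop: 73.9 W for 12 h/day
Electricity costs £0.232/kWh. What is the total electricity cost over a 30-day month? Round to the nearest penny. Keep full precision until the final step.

£91.68

electric oven: 2190 W × 1.1 h × 30 d = 72,270 Wh = 72.27 kWh
pool pump: 1760 W × 1.84 h × 30 d = 97,152 Wh = 97.15 kWh
dehumidifier: 475.8 W × 2.3 h × 30 d = 32,830 Wh = 32.83 kWh
window air conditioner: 595.4 W × 9.31 h × 30 d = 166,295 Wh = 166.3 kWh
laptop: 73.9 W × 12 h × 30 d = 26,604 Wh = 26.6 kWh
Total energy = 72.27 + 97.15 + 32.83 + 166.3 + 26.6 = 395.2 kWh
Cost = 395.2 kWh × £0.232 = £91.68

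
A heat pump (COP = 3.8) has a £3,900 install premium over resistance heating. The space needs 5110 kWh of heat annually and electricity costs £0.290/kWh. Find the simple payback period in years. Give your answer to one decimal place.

Resistance: 5110 kWh × £0.290 = £1,481.90/yr
Heat pump: 5110 / 3.8 = 1345 kWh in → × £0.290 = £389.97/yr
Annual savings = £1,091.93
Payback = £3,900 / £1,091.93 = 3.57 years

3.6 years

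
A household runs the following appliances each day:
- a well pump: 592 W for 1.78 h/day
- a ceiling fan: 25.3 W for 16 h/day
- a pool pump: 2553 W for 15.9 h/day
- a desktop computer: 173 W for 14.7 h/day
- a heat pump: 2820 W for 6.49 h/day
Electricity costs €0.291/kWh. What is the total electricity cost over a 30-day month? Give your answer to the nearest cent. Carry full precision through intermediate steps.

€549.08

well pump: 592 W × 1.78 h × 30 d = 31,613 Wh = 31.61 kWh
ceiling fan: 25.3 W × 16 h × 30 d = 12,144 Wh = 12.14 kWh
pool pump: 2553 W × 15.9 h × 30 d = 1,217,781 Wh = 1,218 kWh
desktop computer: 173 W × 14.7 h × 30 d = 76,293 Wh = 76.29 kWh
heat pump: 2820 W × 6.49 h × 30 d = 549,054 Wh = 549.1 kWh
Total energy = 31.61 + 12.14 + 1,218 + 76.29 + 549.1 = 1,887 kWh
Cost = 1,887 kWh × €0.291 = €549.08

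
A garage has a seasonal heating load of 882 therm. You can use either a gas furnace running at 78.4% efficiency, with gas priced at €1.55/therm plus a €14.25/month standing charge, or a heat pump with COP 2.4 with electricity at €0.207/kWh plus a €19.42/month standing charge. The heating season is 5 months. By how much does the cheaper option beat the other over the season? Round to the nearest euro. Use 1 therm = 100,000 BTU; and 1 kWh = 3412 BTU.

Heat load = 882 therm × 100,000 = 88,200,000 BTU
Gas: input = 88,200,000 / 0.784 = 112,500,000 BTU = 1,125 therm → 1,125 × €1.55 = €1,743.75; + 5 × €14.25 standing = €1,815.00
Heat pump: 88,200,000 BTU / 3412 = 25,850 kWh heat; / 2.4 = 10,770 kWh in → × €0.207 = €2,229.56; + 5 × €19.42 standing = €2,326.66
Difference = |€1,815.00 − €2,326.66| = €511.66 ≈ €512

€512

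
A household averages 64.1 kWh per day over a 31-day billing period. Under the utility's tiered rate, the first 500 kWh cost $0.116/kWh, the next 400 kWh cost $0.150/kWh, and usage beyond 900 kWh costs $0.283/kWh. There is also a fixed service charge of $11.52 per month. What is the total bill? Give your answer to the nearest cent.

$437.17

Usage = 64.1 kWh/day × 31 days = 1987.1 kWh
First 500 kWh × $0.116 = $58.00
Next 400 kWh × $0.150 = $60.00
Remaining 1087.1 kWh × $0.283 = $307.65
Energy charge = $425.65; + service $11.52 = $437.17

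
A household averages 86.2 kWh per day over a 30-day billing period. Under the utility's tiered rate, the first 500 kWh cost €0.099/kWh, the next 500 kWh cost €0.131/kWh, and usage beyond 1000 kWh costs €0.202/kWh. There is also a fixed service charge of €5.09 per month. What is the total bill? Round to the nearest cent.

Usage = 86.2 kWh/day × 30 days = 2586 kWh
First 500 kWh × €0.099 = €49.50
Next 500 kWh × €0.131 = €65.50
Remaining 1586 kWh × €0.202 = €320.37
Energy charge = €435.37; + service €5.09 = €440.46

€440.46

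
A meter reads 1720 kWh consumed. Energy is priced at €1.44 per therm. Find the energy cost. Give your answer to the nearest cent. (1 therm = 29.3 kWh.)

€84.53

1720 kWh × (0.03413 therm/kWh) = 58.7 therm
Cost = 58.7 therm × €1.44/therm = €84.53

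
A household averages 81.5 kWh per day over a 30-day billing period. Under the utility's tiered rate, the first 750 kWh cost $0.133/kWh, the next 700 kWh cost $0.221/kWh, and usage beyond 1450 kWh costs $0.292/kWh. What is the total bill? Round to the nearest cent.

$544.99

Usage = 81.5 kWh/day × 30 days = 2445 kWh
First 750 kWh × $0.133 = $99.75
Next 700 kWh × $0.221 = $154.70
Remaining 995 kWh × $0.292 = $290.54
Total = $544.99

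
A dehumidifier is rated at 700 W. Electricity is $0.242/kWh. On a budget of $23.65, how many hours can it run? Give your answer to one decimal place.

Energy budget = $23.65 / $0.242 per kWh = 97.73 kWh = 97,727 Wh
Runtime = 97,727 Wh / 700 W = 139.6 h

139.6 h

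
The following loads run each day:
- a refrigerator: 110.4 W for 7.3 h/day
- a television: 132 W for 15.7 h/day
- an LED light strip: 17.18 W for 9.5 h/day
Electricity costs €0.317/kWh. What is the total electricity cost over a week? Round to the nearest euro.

€7

refrigerator: 110.4 W × 7.3 h × 7 d = 5,641 Wh = 5.641 kWh
television: 132 W × 15.7 h × 7 d = 14,507 Wh = 14.51 kWh
LED light strip: 17.18 W × 9.5 h × 7 d = 1,142 Wh = 1.142 kWh
Total energy = 5.641 + 14.51 + 1.142 = 21.29 kWh
Cost = 21.29 kWh × €0.317 = €6.75 ≈ €7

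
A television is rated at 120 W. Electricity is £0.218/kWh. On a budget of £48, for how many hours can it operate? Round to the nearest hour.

Energy budget = £48 / £0.218 per kWh = 220.2 kWh = 220,183 Wh
Runtime = 220,183 Wh / 120 W = 1,835 h

1835 h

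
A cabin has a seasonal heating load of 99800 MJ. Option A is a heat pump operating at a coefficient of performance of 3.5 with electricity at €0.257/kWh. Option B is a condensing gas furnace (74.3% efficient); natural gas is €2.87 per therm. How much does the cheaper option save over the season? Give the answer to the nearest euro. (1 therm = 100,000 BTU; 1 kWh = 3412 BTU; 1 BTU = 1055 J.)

€1618

Heat load = 99800 MJ = 99,800,000,000 J / 1055 = 94,597,156 BTU
Gas: input = 94,597,156 / 0.743 = 127,317,842 BTU = 1,273 therm → 1,273 × €2.87 = €3,654.02
Heat pump: 94,597,156 BTU / 3412 = 27,720 kWh heat; / 3.5 = 7,921 kWh in → × €0.257 = €2,035.80
Difference = |€3,654.02 − €2,035.80| = €1,618.23 ≈ €1618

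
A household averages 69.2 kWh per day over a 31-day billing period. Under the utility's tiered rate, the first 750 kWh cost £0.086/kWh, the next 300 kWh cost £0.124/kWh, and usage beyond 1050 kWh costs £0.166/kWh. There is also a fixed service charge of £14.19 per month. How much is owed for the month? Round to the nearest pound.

£298

Usage = 69.2 kWh/day × 31 days = 2145.2 kWh
First 750 kWh × £0.086 = £64.50
Next 300 kWh × £0.124 = £37.20
Remaining 1095.2 kWh × £0.166 = £181.80
Energy charge = £283.50; + service £14.19 = £297.69 ≈ £298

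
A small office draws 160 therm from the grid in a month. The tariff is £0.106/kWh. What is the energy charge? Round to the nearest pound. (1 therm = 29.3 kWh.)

£497

160 therm × (29.3 kWh/therm) = 4,688 kWh
Cost = 4,688 kWh × £0.106/kWh = £496.93 ≈ £497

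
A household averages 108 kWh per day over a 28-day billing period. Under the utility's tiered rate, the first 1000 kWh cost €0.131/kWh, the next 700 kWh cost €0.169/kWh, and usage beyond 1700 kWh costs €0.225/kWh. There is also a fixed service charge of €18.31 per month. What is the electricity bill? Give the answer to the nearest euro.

€566

Usage = 108 kWh/day × 28 days = 3024 kWh
First 1000 kWh × €0.131 = €131.00
Next 700 kWh × €0.169 = €118.30
Remaining 1324 kWh × €0.225 = €297.90
Energy charge = €547.20; + service €18.31 = €565.51 ≈ €566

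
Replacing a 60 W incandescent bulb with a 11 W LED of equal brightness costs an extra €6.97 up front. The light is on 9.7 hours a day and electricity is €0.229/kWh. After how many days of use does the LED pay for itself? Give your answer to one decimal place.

Power saved = 60 − 11 = 49 W
Daily energy saved = 49 W × 9.7 h = 475.3 Wh = 0.4753 kWh
Daily savings = 0.4753 × €0.229 = €0.1088
Payback = €6.97 / €0.1088 per day = 64.04 days

64.0 days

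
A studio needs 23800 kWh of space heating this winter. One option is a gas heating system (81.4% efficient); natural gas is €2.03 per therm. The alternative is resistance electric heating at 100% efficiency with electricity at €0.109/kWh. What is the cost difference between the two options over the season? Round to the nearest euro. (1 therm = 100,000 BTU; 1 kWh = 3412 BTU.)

Heat load = 23800 kWh × 3412 = 81,205,600 BTU
Gas: input = 81,205,600 / 0.814 = 99,761,179 BTU = 997.6 therm → 997.6 × €2.03 = €2,025.15
Electric: 81,205,600 BTU / 3412 = 23,800 kWh → × €0.109 = €2,594.20
Difference = |€2,025.15 − €2,594.20| = €569.05 ≈ €569

€569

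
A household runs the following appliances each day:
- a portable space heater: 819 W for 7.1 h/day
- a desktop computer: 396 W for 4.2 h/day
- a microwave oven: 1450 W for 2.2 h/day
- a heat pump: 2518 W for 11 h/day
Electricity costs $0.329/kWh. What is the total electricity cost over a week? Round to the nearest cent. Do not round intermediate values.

$88.36

portable space heater: 819 W × 7.1 h × 7 d = 40,704 Wh = 40.7 kWh
desktop computer: 396 W × 4.2 h × 7 d = 11,642 Wh = 11.64 kWh
microwave oven: 1450 W × 2.2 h × 7 d = 22,330 Wh = 22.33 kWh
heat pump: 2518 W × 11 h × 7 d = 193,886 Wh = 193.9 kWh
Total energy = 40.7 + 11.64 + 22.33 + 193.9 = 268.6 kWh
Cost = 268.6 kWh × $0.329 = $88.36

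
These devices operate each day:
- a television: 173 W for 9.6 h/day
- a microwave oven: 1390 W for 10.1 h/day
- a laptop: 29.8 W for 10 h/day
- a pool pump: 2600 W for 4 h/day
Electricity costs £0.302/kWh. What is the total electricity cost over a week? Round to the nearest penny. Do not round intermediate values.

television: 173 W × 9.6 h × 7 d = 11,626 Wh = 11.63 kWh
microwave oven: 1390 W × 10.1 h × 7 d = 98,273 Wh = 98.27 kWh
laptop: 29.8 W × 10 h × 7 d = 2,086 Wh = 2.086 kWh
pool pump: 2600 W × 4 h × 7 d = 72,800 Wh = 72.8 kWh
Total energy = 11.63 + 98.27 + 2.086 + 72.8 = 184.8 kWh
Cost = 184.8 kWh × £0.302 = £55.80

£55.80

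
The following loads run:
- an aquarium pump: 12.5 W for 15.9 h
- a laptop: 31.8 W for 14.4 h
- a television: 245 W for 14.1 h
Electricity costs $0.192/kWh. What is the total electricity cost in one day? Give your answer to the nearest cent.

aquarium pump: 12.5 W × 15.9 h = 199 Wh = 0.1988 kWh
laptop: 31.8 W × 14.4 h = 458 Wh = 0.4579 kWh
television: 245 W × 14.1 h = 3,454 Wh = 3.454 kWh
Total energy = 0.1988 + 0.4579 + 3.454 = 4.111 kWh
Cost = 4.111 kWh × $0.192 = $0.79

$0.79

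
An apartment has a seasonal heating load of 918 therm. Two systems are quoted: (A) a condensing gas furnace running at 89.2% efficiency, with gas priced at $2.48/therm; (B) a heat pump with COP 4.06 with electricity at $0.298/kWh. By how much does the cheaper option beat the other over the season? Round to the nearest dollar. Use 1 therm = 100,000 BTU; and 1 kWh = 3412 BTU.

$577

Heat load = 918 therm × 100,000 = 91,800,000 BTU
Gas: input = 91,800,000 / 0.892 = 102,914,798 BTU = 1,029 therm → 1,029 × $2.48 = $2,552.29
Heat pump: 91,800,000 BTU / 3412 = 26,910 kWh heat; / 4.06 = 6,627 kWh in → × $0.298 = $1,974.80
Difference = |$2,552.29 − $1,974.80| = $577.48 ≈ $577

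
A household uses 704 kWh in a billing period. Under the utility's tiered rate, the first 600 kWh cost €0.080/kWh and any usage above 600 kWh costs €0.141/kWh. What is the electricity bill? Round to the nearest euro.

€63

First 600 kWh × €0.080 = €48.00
Remaining 104 kWh × €0.141 = €14.66
Total = €62.66 ≈ €63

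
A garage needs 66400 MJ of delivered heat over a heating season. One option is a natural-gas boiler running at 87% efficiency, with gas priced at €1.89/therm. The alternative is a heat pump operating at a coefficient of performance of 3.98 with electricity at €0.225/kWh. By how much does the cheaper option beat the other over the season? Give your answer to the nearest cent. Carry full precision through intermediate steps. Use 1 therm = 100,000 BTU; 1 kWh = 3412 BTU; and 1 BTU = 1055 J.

Heat load = 66400 MJ = 66,400,000,000 J / 1055 = 62,938,389 BTU
Gas: input = 62,938,389 / 0.87 = 72,342,975 BTU = 723.4 therm → 723.4 × €1.89 = €1,367.28
Heat pump: 62,938,389 BTU / 3412 = 18,450 kWh heat; / 3.98 = 4,635 kWh in → × €0.225 = €1,042.81
Difference = |€1,367.28 − €1,042.81| = €324.47

€324.47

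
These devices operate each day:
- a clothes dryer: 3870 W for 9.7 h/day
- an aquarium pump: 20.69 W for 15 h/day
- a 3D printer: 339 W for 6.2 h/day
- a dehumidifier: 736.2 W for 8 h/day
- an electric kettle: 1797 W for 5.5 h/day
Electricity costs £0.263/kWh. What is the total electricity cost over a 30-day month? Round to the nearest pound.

£440

clothes dryer: 3870 W × 9.7 h × 30 d = 1,126,170 Wh = 1,126 kWh
aquarium pump: 20.69 W × 15 h × 30 d = 9,310 Wh = 9.31 kWh
3D printer: 339 W × 6.2 h × 30 d = 63,054 Wh = 63.05 kWh
dehumidifier: 736.2 W × 8 h × 30 d = 176,688 Wh = 176.7 kWh
electric kettle: 1797 W × 5.5 h × 30 d = 296,505 Wh = 296.5 kWh
Total energy = 1,126 + 9.31 + 63.05 + 176.7 + 296.5 = 1,672 kWh
Cost = 1,672 kWh × £0.263 = £439.66 ≈ £440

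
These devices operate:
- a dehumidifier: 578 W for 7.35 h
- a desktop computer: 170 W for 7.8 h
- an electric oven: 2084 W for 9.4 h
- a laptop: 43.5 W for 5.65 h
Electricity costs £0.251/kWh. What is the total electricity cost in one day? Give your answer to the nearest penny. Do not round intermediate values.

£6.38

dehumidifier: 578 W × 7.35 h = 4,248 Wh = 4.248 kWh
desktop computer: 170 W × 7.8 h = 1,326 Wh = 1.326 kWh
electric oven: 2084 W × 9.4 h = 19,590 Wh = 19.59 kWh
laptop: 43.5 W × 5.65 h = 246 Wh = 0.2458 kWh
Total energy = 4.248 + 1.326 + 19.59 + 0.2458 = 25.41 kWh
Cost = 25.41 kWh × £0.251 = £6.38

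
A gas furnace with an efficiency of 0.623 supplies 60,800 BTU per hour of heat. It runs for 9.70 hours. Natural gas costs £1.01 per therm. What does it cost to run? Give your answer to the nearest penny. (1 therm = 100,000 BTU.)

£9.56

Heat delivered = 60,800 BTU/h × 9.70 h = 589,760 BTU
Gas input = 589,760 / 0.623 = 946,645 BTU
= 946,645 / 100,000 = 9.466 therm
Cost = 9.466 × £1.01/therm = £9.56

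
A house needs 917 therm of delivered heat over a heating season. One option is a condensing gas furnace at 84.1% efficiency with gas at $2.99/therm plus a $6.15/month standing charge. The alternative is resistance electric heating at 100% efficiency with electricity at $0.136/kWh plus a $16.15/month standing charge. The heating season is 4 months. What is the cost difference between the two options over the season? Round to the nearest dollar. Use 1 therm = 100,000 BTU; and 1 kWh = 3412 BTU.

Heat load = 917 therm × 100,000 = 91,700,000 BTU
Gas: input = 91,700,000 / 0.841 = 109,036,861 BTU = 1,090 therm → 1,090 × $2.99 = $3,260.20; + 4 × $6.15 standing = $3,284.80
Electric: 91,700,000 BTU / 3412 = 26,880 kWh → × $0.136 = $3,655.10; + 4 × $16.15 standing = $3,719.70
Difference = |$3,284.80 − $3,719.70| = $434.90 ≈ $435

$435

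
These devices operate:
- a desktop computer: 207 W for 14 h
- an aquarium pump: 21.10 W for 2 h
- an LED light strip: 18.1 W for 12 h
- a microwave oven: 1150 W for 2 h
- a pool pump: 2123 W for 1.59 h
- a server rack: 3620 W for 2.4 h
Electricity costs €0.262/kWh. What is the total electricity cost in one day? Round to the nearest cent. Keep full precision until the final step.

desktop computer: 207 W × 14 h = 2,898 Wh = 2.898 kWh
aquarium pump: 21.10 W × 2 h = 42 Wh = 0.0422 kWh
LED light strip: 18.1 W × 12 h = 217 Wh = 0.2172 kWh
microwave oven: 1150 W × 2 h = 2,300 Wh = 2.3 kWh
pool pump: 2123 W × 1.59 h = 3,376 Wh = 3.376 kWh
server rack: 3620 W × 2.4 h = 8,688 Wh = 8.688 kWh
Total energy = 2.898 + 0.0422 + 0.2172 + 2.3 + 3.376 + 8.688 = 17.52 kWh
Cost = 17.52 kWh × €0.262 = €4.59

€4.59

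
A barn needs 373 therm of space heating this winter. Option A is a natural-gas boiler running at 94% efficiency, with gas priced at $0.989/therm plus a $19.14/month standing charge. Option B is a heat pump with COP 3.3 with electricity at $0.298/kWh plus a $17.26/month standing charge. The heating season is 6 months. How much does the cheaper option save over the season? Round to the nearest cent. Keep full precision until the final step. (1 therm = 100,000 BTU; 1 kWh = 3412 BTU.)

Heat load = 373 therm × 100,000 = 37,300,000 BTU
Gas: input = 37,300,000 / 0.94 = 39,680,851 BTU = 396.8 therm → 396.8 × $0.989 = $392.44; + 6 × $19.14 standing = $507.28
Heat pump: 37,300,000 BTU / 3412 = 10,930 kWh heat; / 3.3 = 3,313 kWh in → × $0.298 = $987.19; + 6 × $17.26 standing = $1,090.75
Difference = |$507.28 − $1,090.75| = $583.47

$583.47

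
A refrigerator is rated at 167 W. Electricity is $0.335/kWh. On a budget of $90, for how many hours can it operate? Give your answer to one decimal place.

1608.7 h

Energy budget = $90 / $0.335 per kWh = 268.7 kWh = 268,657 Wh
Runtime = 268,657 Wh / 167 W = 1,609 h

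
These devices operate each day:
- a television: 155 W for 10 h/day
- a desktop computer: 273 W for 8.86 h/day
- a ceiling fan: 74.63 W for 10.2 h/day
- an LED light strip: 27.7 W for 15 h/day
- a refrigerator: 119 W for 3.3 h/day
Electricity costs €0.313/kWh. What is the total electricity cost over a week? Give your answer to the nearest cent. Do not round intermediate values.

€12.13

television: 155 W × 10 h × 7 d = 10,850 Wh = 10.85 kWh
desktop computer: 273 W × 8.86 h × 7 d = 16,931 Wh = 16.93 kWh
ceiling fan: 74.63 W × 10.2 h × 7 d = 5,329 Wh = 5.329 kWh
LED light strip: 27.7 W × 15 h × 7 d = 2,908 Wh = 2.909 kWh
refrigerator: 119 W × 3.3 h × 7 d = 2,749 Wh = 2.749 kWh
Total energy = 10.85 + 16.93 + 5.329 + 2.909 + 2.749 = 38.77 kWh
Cost = 38.77 kWh × €0.313 = €12.13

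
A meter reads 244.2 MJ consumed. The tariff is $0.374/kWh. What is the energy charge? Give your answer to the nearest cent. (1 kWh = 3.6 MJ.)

244.2 MJ × (0.27778 kWh/MJ) = 67.83 kWh
Cost = 67.83 kWh × $0.374/kWh = $25.37

$25.37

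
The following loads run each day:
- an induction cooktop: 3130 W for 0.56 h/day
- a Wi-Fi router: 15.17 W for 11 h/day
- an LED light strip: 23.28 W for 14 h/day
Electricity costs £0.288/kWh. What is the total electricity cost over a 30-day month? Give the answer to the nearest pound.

£19

induction cooktop: 3130 W × 0.56 h × 30 d = 52,584 Wh = 52.58 kWh
Wi-Fi router: 15.17 W × 11 h × 30 d = 5,006 Wh = 5.006 kWh
LED light strip: 23.28 W × 14 h × 30 d = 9,778 Wh = 9.778 kWh
Total energy = 52.58 + 5.006 + 9.778 = 67.37 kWh
Cost = 67.37 kWh × £0.288 = £19.40 ≈ £19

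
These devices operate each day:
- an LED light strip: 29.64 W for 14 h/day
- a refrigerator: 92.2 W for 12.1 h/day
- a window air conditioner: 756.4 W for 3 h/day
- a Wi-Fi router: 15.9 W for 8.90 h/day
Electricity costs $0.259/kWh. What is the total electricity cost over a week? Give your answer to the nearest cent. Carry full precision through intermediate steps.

LED light strip: 29.64 W × 14 h × 7 d = 2,905 Wh = 2.905 kWh
refrigerator: 92.2 W × 12.1 h × 7 d = 7,809 Wh = 7.809 kWh
window air conditioner: 756.4 W × 3 h × 7 d = 15,884 Wh = 15.88 kWh
Wi-Fi router: 15.9 W × 8.90 h × 7 d = 991 Wh = 0.9906 kWh
Total energy = 2.905 + 7.809 + 15.88 + 0.9906 = 27.59 kWh
Cost = 27.59 kWh × $0.259 = $7.15

$7.15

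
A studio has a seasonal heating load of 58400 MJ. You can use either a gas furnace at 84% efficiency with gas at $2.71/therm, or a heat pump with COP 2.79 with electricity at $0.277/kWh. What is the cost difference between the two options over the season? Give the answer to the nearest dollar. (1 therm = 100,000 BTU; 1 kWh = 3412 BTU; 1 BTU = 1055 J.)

$175

Heat load = 58400 MJ = 58,400,000,000 J / 1055 = 55,355,450 BTU
Gas: input = 55,355,450 / 0.84 = 65,899,346 BTU = 659 therm → 659 × $2.71 = $1,785.87
Heat pump: 55,355,450 BTU / 3412 = 16,220 kWh heat; / 2.79 = 5,815 kWh in → × $0.277 = $1,610.75
Difference = |$1,785.87 − $1,610.75| = $175.13 ≈ $175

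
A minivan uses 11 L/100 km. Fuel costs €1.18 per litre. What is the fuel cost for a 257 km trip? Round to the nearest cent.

€33.36

Fuel = 11 L/100 km × 257 km / 100 = 28.27 L
Cost = 28.27 L × €1.18/L = €33.36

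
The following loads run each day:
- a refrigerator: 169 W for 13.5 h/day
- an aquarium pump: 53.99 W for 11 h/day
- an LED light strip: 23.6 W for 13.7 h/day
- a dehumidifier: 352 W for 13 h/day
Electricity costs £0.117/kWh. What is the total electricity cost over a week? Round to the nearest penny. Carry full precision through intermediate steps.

refrigerator: 169 W × 13.5 h × 7 d = 15,970 Wh = 15.97 kWh
aquarium pump: 53.99 W × 11 h × 7 d = 4,157 Wh = 4.157 kWh
LED light strip: 23.6 W × 13.7 h × 7 d = 2,263 Wh = 2.263 kWh
dehumidifier: 352 W × 13 h × 7 d = 32,032 Wh = 32.03 kWh
Total energy = 15.97 + 4.157 + 2.263 + 32.03 = 54.42 kWh
Cost = 54.42 kWh × £0.117 = £6.37

£6.37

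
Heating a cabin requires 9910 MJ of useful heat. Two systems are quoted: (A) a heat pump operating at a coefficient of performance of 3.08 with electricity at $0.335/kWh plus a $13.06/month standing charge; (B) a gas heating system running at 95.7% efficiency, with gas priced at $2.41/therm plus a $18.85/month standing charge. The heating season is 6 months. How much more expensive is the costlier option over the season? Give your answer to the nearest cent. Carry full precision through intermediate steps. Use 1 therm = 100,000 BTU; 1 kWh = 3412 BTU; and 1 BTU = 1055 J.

Heat load = 9910 MJ = 9,910,000,000 J / 1055 = 9,393,365 BTU
Gas: input = 9,393,365 / 0.957 = 9,815,428 BTU = 98.15 therm → 98.15 × $2.41 = $236.55; + 6 × $18.85 standing = $349.65
Heat pump: 9,393,365 BTU / 3412 = 2,753 kWh heat; / 3.08 = 893.8 kWh in → × $0.335 = $299.44; + 6 × $13.06 standing = $377.80
Difference = |$349.65 − $377.80| = $28.15

$28.15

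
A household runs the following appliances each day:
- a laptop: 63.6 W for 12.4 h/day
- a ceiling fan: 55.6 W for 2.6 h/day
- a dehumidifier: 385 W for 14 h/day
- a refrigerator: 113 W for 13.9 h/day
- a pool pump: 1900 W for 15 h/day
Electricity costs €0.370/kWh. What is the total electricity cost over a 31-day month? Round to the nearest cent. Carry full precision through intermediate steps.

€417.44

laptop: 63.6 W × 12.4 h × 31 d = 24,448 Wh = 24.45 kWh
ceiling fan: 55.6 W × 2.6 h × 31 d = 4,481 Wh = 4.481 kWh
dehumidifier: 385 W × 14 h × 31 d = 167,090 Wh = 167.1 kWh
refrigerator: 113 W × 13.9 h × 31 d = 48,692 Wh = 48.69 kWh
pool pump: 1900 W × 15 h × 31 d = 883,500 Wh = 883.5 kWh
Total energy = 24.45 + 4.481 + 167.1 + 48.69 + 883.5 = 1,128 kWh
Cost = 1,128 kWh × €0.370 = €417.44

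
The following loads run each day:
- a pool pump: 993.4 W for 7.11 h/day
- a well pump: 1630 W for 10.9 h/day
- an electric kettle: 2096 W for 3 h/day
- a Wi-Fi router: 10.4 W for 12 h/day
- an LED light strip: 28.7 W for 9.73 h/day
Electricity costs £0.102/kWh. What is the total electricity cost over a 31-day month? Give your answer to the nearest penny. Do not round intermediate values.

£99.67

pool pump: 993.4 W × 7.11 h × 31 d = 218,955 Wh = 219 kWh
well pump: 1630 W × 10.9 h × 31 d = 550,777 Wh = 550.8 kWh
electric kettle: 2096 W × 3 h × 31 d = 194,928 Wh = 194.9 kWh
Wi-Fi router: 10.4 W × 12 h × 31 d = 3,869 Wh = 3.869 kWh
LED light strip: 28.7 W × 9.73 h × 31 d = 8,657 Wh = 8.657 kWh
Total energy = 219 + 550.8 + 194.9 + 3.869 + 8.657 = 977.2 kWh
Cost = 977.2 kWh × £0.102 = £99.67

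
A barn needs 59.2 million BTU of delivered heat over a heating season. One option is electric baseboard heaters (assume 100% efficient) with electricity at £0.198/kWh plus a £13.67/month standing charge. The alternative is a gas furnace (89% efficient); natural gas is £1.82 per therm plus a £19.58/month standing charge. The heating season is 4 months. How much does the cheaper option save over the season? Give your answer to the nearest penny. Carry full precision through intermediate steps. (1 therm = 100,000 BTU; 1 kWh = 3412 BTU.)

£2201.16

Heat load = 59.2 × 10⁶ BTU = 59,200,000 BTU
Gas: input = 59,200,000 / 0.89 = 66,516,854 BTU = 665.2 therm → 665.2 × £1.82 = £1,210.61; + 4 × £19.58 standing = £1,288.93
Electric: 59,200,000 BTU / 3412 = 17,350 kWh → × £0.198 = £3,435.40; + 4 × £13.67 standing = £3,490.08
Difference = |£1,288.93 − £3,490.08| = £2,201.16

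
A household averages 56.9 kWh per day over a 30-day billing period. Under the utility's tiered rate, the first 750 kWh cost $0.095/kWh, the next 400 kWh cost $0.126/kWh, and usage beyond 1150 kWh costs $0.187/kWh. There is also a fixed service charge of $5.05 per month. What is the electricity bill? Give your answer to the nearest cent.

Usage = 56.9 kWh/day × 30 days = 1707 kWh
First 750 kWh × $0.095 = $71.25
Next 400 kWh × $0.126 = $50.40
Remaining 557 kWh × $0.187 = $104.16
Energy charge = $225.81; + service $5.05 = $230.86

$230.86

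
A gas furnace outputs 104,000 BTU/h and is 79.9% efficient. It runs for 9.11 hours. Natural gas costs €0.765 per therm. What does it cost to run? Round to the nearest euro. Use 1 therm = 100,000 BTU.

€9

Heat delivered = 104,000 BTU/h × 9.11 h = 947,440 BTU
Gas input = 947,440 / 0.799 = 1,185,782 BTU
= 1,185,782 / 100,000 = 11.86 therm
Cost = 11.86 × €0.765/therm = €9.07 ≈ €9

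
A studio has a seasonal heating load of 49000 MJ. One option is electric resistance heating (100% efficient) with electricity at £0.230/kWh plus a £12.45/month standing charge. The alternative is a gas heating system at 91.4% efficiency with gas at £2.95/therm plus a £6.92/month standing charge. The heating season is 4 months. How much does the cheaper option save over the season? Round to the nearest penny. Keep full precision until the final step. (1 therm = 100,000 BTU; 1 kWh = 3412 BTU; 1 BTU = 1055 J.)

£1653.91

Heat load = 49000 MJ = 49,000,000,000 J / 1055 = 46,445,498 BTU
Gas: input = 46,445,498 / 0.914 = 50,815,643 BTU = 508.2 therm → 508.2 × £2.95 = £1,499.06; + 4 × £6.92 standing = £1,526.74
Electric: 46,445,498 BTU / 3412 = 13,610 kWh → × £0.230 = £3,130.85; + 4 × £12.45 standing = £3,180.65
Difference = |£1,526.74 − £3,180.65| = £1,653.91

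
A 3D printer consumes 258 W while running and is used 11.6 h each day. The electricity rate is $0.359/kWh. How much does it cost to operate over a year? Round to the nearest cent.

Energy = 258 W × 11.6 h/day × 365 days = 1,092,372 Wh = 1,092 kWh
Cost = 1,092 kWh × $0.359/kWh = $392.16

$392.16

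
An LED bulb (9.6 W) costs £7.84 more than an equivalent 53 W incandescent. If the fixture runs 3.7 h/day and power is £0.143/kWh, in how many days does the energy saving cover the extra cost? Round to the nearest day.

341 days

Power saved = 53 − 9.6 = 43.4 W
Daily energy saved = 43.4 W × 3.7 h = 160.6 Wh = 0.16058 kWh
Daily savings = 0.16058 × £0.143 = £0.0230
Payback = £7.84 / £0.0230 per day = 341.4 days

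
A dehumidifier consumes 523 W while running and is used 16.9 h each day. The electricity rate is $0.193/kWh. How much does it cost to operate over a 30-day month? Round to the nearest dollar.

Energy = 523 W × 16.9 h/day × 30 days = 265,161 Wh = 265.2 kWh
Cost = 265.2 kWh × $0.193/kWh = $51.18 ≈ $51

$51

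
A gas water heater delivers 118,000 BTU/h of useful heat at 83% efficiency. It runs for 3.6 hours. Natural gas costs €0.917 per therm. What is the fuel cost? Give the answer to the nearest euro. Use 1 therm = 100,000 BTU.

Heat delivered = 118,000 BTU/h × 3.6 h = 424,800 BTU
Gas input = 424,800 / 0.83 = 511,807 BTU
= 511,807 / 100,000 = 5.118 therm
Cost = 5.118 × €0.917/therm = €4.69 ≈ €5

€5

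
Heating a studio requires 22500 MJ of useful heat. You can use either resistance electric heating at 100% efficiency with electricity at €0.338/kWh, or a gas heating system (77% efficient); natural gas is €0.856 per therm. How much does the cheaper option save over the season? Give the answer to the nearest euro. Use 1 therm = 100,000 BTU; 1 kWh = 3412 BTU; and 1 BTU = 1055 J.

€1876

Heat load = 22500 MJ = 22,500,000,000 J / 1055 = 21,327,014 BTU
Gas: input = 21,327,014 / 0.77 = 27,697,421 BTU = 277 therm → 277 × €0.856 = €237.09
Electric: 21,327,014 BTU / 3412 = 6,251 kWh → × €0.338 = €2,112.70
Difference = |€237.09 − €2,112.70| = €1,875.61 ≈ €1876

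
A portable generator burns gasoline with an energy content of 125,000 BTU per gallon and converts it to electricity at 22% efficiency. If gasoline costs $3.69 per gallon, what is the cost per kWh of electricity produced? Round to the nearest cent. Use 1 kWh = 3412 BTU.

$0.46

Electrical output per gallon = 125,000 BTU × 0.22 / 3412 BTU/kWh = 8.06 kWh
Cost per kWh = $3.69 / 8.06 kWh = $0.458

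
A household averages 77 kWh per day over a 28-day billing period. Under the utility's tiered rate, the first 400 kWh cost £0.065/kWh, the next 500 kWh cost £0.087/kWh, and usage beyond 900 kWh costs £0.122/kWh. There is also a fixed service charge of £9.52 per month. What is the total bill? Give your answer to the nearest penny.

Usage = 77 kWh/day × 28 days = 2156 kWh
First 400 kWh × £0.065 = £26.00
Next 500 kWh × £0.087 = £43.50
Remaining 1256 kWh × £0.122 = £153.23
Energy charge = £222.73; + service £9.52 = £232.25

£232.25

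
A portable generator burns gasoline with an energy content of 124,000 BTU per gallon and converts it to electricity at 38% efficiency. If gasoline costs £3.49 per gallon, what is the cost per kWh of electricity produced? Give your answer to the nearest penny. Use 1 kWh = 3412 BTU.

Electrical output per gallon = 124,000 BTU × 0.38 / 3412 BTU/kWh = 13.81 kWh
Cost per kWh = £3.49 / 13.81 kWh = £0.253

£0.25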